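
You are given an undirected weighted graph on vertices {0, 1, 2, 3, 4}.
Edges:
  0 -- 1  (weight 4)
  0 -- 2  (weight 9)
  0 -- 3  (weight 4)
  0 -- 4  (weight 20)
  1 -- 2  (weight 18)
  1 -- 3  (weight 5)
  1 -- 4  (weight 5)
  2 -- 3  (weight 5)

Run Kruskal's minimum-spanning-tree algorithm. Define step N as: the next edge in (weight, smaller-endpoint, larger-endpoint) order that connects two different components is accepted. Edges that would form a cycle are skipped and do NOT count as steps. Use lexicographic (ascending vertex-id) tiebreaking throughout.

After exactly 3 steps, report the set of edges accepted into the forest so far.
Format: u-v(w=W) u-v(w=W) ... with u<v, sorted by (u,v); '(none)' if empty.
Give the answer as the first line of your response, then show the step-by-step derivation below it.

0-1(w=4) 0-3(w=4) 1-4(w=5)

step 1: add edge 0-1 (w=4); MST = {0-1(w=4)}
step 2: add edge 0-3 (w=4); MST = {0-1(w=4) 0-3(w=4)}
step 3: add edge 1-4 (w=5); MST = {0-1(w=4) 0-3(w=4) 1-4(w=5)}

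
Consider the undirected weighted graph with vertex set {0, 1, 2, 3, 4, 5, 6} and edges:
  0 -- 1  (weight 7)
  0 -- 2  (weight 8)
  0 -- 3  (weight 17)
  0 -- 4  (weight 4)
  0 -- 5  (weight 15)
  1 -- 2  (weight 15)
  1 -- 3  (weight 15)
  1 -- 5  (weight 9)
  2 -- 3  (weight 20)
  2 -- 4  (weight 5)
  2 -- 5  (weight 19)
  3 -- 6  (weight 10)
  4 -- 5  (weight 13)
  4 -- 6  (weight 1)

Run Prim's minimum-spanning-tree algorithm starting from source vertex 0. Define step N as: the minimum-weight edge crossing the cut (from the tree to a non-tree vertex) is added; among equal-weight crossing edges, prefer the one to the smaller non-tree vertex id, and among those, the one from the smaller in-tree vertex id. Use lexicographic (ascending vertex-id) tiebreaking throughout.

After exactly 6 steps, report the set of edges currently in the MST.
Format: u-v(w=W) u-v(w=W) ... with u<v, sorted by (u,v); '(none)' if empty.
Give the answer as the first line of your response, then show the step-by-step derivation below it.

0-1(w=7) 0-4(w=4) 1-5(w=9) 2-4(w=5) 3-6(w=10) 4-6(w=1)

step 1: add edge 0-4 (w=4); MST = {0-4(w=4)}
step 2: add edge 4-6 (w=1); MST = {0-4(w=4) 4-6(w=1)}
step 3: add edge 2-4 (w=5); MST = {0-4(w=4) 2-4(w=5) 4-6(w=1)}
step 4: add edge 0-1 (w=7); MST = {0-1(w=7) 0-4(w=4) 2-4(w=5) 4-6(w=1)}
step 5: add edge 1-5 (w=9); MST = {0-1(w=7) 0-4(w=4) 1-5(w=9) 2-4(w=5) 4-6(w=1)}
step 6: add edge 3-6 (w=10); MST = {0-1(w=7) 0-4(w=4) 1-5(w=9) 2-4(w=5) 3-6(w=10) 4-6(w=1)}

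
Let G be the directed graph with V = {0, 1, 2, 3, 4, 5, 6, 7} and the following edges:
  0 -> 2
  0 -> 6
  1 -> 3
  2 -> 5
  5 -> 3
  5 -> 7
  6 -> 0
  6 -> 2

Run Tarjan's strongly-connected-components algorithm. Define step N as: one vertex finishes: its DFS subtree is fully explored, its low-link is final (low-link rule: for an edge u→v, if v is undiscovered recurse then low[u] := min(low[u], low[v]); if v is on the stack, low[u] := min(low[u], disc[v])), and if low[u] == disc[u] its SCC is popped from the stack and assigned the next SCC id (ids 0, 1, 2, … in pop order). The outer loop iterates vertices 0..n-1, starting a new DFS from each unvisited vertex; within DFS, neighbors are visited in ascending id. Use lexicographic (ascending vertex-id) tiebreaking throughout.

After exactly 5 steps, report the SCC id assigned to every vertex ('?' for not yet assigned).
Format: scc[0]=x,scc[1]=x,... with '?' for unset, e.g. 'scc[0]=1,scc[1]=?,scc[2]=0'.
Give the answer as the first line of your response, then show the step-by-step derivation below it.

scc[0]=?,scc[1]=?,scc[2]=3,scc[3]=0,scc[4]=?,scc[5]=2,scc[6]=?,scc[7]=1

step 1: low=(low[0]=0,low[1]=?,low[2]=1,low[3]=3,low[4]=?,low[5]=2,low[6]=?,low[7]=?); scc=(scc[0]=?,scc[1]=?,scc[2]=?,scc[3]=0,scc[4]=?,scc[5]=?,scc[6]=?,scc[7]=?)
step 2: low=(low[0]=0,low[1]=?,low[2]=1,low[3]=3,low[4]=?,low[5]=2,low[6]=?,low[7]=4); scc=(scc[0]=?,scc[1]=?,scc[2]=?,scc[3]=0,scc[4]=?,scc[5]=?,scc[6]=?,scc[7]=1)
step 3: low=(low[0]=0,low[1]=?,low[2]=1,low[3]=3,low[4]=?,low[5]=2,low[6]=?,low[7]=4); scc=(scc[0]=?,scc[1]=?,scc[2]=?,scc[3]=0,scc[4]=?,scc[5]=2,scc[6]=?,scc[7]=1)
step 4: low=(low[0]=0,low[1]=?,low[2]=1,low[3]=3,low[4]=?,low[5]=2,low[6]=?,low[7]=4); scc=(scc[0]=?,scc[1]=?,scc[2]=3,scc[3]=0,scc[4]=?,scc[5]=2,scc[6]=?,scc[7]=1)
step 5: low=(low[0]=0,low[1]=?,low[2]=1,low[3]=3,low[4]=?,low[5]=2,low[6]=0,low[7]=4); scc=(scc[0]=?,scc[1]=?,scc[2]=3,scc[3]=0,scc[4]=?,scc[5]=2,scc[6]=?,scc[7]=1)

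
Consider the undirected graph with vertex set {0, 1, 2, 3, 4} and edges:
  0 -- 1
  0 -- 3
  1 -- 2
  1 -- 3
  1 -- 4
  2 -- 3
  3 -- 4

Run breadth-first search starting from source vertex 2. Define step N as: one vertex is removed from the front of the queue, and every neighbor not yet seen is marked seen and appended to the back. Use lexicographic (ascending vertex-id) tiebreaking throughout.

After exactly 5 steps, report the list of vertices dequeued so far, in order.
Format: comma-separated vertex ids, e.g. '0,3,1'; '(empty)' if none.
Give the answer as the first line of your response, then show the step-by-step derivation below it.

2,1,3,0,4

step 1: dequeue 2; queue=[1,3]; order=2
step 2: dequeue 1; queue=[3,0,4]; order=2,1
step 3: dequeue 3; queue=[0,4]; order=2,1,3
step 4: dequeue 0; queue=[4]; order=2,1,3,0
step 5: dequeue 4; queue=[(empty)]; order=2,1,3,0,4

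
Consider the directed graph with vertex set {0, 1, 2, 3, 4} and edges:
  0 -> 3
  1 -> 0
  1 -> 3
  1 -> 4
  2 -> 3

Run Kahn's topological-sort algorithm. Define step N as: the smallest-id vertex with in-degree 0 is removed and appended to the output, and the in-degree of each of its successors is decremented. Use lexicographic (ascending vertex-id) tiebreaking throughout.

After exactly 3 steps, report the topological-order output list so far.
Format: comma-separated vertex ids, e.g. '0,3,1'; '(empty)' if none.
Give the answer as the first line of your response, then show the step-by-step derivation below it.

1,0,2

step 1: output 1; order=[1]; indeg=(0,0,0,2,0)
step 2: output 0; order=[1,0]; indeg=(0,0,0,1,0)
step 3: output 2; order=[1,0,2]; indeg=(0,0,0,0,0)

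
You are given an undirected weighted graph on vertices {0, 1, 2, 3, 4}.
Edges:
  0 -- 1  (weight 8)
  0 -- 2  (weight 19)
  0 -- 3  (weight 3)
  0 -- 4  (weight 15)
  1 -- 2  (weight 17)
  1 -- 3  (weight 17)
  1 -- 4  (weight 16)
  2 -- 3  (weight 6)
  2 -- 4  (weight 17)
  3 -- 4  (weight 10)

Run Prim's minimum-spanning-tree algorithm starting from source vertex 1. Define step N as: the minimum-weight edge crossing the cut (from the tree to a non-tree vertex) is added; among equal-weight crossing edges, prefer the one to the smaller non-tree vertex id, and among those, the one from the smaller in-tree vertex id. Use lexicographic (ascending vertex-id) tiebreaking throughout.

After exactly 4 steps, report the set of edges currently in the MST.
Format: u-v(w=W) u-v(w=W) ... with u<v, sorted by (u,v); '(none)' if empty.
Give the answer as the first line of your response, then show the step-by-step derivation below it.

0-1(w=8) 0-3(w=3) 2-3(w=6) 3-4(w=10)

step 1: add edge 0-1 (w=8); MST = {0-1(w=8)}
step 2: add edge 0-3 (w=3); MST = {0-1(w=8) 0-3(w=3)}
step 3: add edge 2-3 (w=6); MST = {0-1(w=8) 0-3(w=3) 2-3(w=6)}
step 4: add edge 3-4 (w=10); MST = {0-1(w=8) 0-3(w=3) 2-3(w=6) 3-4(w=10)}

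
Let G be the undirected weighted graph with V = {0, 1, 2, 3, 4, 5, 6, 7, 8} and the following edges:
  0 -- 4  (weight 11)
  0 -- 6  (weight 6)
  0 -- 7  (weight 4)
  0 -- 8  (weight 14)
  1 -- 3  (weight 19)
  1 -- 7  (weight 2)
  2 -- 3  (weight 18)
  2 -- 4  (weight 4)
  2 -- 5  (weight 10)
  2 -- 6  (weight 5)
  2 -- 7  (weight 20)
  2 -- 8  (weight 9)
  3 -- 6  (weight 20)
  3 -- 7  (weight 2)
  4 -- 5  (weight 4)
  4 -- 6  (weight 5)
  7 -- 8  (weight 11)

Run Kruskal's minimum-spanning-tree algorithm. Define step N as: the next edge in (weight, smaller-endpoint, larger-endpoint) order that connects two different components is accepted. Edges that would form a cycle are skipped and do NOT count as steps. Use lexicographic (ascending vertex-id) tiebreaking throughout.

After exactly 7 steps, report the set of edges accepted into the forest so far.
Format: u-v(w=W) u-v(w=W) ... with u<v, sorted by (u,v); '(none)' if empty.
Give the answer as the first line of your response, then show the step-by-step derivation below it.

0-6(w=6) 0-7(w=4) 1-7(w=2) 2-4(w=4) 2-6(w=5) 3-7(w=2) 4-5(w=4)

step 1: add edge 1-7 (w=2); MST = {1-7(w=2)}
step 2: add edge 3-7 (w=2); MST = {1-7(w=2) 3-7(w=2)}
step 3: add edge 0-7 (w=4); MST = {0-7(w=4) 1-7(w=2) 3-7(w=2)}
step 4: add edge 2-4 (w=4); MST = {0-7(w=4) 1-7(w=2) 2-4(w=4) 3-7(w=2)}
step 5: add edge 4-5 (w=4); MST = {0-7(w=4) 1-7(w=2) 2-4(w=4) 3-7(w=2) 4-5(w=4)}
step 6: add edge 2-6 (w=5); MST = {0-7(w=4) 1-7(w=2) 2-4(w=4) 2-6(w=5) 3-7(w=2) 4-5(w=4)}
step 7: add edge 0-6 (w=6); MST = {0-6(w=6) 0-7(w=4) 1-7(w=2) 2-4(w=4) 2-6(w=5) 3-7(w=2) 4-5(w=4)}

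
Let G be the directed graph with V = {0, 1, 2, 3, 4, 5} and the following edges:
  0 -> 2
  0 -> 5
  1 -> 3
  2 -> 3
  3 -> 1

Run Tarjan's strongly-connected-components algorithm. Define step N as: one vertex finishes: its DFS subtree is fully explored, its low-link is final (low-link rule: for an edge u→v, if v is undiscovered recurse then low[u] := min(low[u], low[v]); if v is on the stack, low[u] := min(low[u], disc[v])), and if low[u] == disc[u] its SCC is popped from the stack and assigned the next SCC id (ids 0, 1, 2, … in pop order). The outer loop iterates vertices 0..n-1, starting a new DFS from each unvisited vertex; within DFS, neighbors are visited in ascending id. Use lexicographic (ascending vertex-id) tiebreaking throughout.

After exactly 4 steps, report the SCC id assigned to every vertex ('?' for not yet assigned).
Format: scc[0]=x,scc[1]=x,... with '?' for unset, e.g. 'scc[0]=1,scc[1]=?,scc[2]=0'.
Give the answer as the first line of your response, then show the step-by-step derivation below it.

scc[0]=?,scc[1]=0,scc[2]=1,scc[3]=0,scc[4]=?,scc[5]=2

step 1: low=(low[0]=0,low[1]=2,low[2]=1,low[3]=2,low[4]=?,low[5]=?); scc=(scc[0]=?,scc[1]=?,scc[2]=?,scc[3]=?,scc[4]=?,scc[5]=?)
step 2: low=(low[0]=0,low[1]=2,low[2]=1,low[3]=2,low[4]=?,low[5]=?); scc=(scc[0]=?,scc[1]=0,scc[2]=?,scc[3]=0,scc[4]=?,scc[5]=?)
step 3: low=(low[0]=0,low[1]=2,low[2]=1,low[3]=2,low[4]=?,low[5]=?); scc=(scc[0]=?,scc[1]=0,scc[2]=1,scc[3]=0,scc[4]=?,scc[5]=?)
step 4: low=(low[0]=0,low[1]=2,low[2]=1,low[3]=2,low[4]=?,low[5]=4); scc=(scc[0]=?,scc[1]=0,scc[2]=1,scc[3]=0,scc[4]=?,scc[5]=2)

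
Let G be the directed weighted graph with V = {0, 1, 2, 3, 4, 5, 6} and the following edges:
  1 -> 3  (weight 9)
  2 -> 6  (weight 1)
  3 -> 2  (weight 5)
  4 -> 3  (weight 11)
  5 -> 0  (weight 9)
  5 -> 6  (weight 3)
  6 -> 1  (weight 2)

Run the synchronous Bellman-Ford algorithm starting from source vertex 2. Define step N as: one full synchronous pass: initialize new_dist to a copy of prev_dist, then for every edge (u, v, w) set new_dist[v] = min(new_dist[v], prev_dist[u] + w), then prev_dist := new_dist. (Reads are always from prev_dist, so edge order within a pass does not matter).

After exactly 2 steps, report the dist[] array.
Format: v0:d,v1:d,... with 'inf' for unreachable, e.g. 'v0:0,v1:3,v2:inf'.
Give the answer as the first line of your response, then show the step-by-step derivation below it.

v0:inf,v1:3,v2:0,v3:inf,v4:inf,v5:inf,v6:1

step 1: dist = v0:inf,v1:inf,v2:0,v3:inf,v4:inf,v5:inf,v6:1
step 2: dist = v0:inf,v1:3,v2:0,v3:inf,v4:inf,v5:inf,v6:1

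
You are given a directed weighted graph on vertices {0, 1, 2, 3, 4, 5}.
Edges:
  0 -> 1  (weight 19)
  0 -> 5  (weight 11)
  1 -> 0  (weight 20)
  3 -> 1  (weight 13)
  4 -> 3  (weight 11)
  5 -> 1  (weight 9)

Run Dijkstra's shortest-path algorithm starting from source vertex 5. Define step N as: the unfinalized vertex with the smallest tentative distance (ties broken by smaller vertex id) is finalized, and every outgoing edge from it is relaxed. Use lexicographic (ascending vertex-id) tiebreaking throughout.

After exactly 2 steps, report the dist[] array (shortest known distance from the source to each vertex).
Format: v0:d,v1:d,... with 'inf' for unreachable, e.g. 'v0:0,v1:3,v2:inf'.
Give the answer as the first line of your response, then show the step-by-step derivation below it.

v0:29,v1:9,v2:inf,v3:inf,v4:inf,v5:0

step 1: dist = v0:inf,v1:9,v2:inf,v3:inf,v4:inf,v5:0
step 2: dist = v0:29,v1:9,v2:inf,v3:inf,v4:inf,v5:0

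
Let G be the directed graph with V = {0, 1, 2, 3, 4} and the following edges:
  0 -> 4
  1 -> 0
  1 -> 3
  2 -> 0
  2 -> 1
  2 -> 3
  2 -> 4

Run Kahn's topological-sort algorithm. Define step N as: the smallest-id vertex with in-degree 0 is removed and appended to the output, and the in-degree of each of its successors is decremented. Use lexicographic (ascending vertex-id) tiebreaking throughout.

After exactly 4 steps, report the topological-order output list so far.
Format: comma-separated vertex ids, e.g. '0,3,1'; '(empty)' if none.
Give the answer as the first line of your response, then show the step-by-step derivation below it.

2,1,0,3

step 1: output 2; order=[2]; indeg=(1,0,0,1,1)
step 2: output 1; order=[2,1]; indeg=(0,0,0,0,1)
step 3: output 0; order=[2,1,0]; indeg=(0,0,0,0,0)
step 4: output 3; order=[2,1,0,3]; indeg=(0,0,0,0,0)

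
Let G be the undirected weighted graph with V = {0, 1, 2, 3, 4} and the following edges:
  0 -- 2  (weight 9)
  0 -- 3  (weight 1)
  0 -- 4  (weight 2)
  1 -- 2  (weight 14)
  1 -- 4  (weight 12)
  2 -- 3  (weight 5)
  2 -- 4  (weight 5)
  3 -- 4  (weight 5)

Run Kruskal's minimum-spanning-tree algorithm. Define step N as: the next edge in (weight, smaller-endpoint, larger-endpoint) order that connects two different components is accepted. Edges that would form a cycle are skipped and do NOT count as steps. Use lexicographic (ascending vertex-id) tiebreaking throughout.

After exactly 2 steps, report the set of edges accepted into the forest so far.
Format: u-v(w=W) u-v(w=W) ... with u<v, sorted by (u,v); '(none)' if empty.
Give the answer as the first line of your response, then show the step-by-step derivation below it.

0-3(w=1) 0-4(w=2)

step 1: add edge 0-3 (w=1); MST = {0-3(w=1)}
step 2: add edge 0-4 (w=2); MST = {0-3(w=1) 0-4(w=2)}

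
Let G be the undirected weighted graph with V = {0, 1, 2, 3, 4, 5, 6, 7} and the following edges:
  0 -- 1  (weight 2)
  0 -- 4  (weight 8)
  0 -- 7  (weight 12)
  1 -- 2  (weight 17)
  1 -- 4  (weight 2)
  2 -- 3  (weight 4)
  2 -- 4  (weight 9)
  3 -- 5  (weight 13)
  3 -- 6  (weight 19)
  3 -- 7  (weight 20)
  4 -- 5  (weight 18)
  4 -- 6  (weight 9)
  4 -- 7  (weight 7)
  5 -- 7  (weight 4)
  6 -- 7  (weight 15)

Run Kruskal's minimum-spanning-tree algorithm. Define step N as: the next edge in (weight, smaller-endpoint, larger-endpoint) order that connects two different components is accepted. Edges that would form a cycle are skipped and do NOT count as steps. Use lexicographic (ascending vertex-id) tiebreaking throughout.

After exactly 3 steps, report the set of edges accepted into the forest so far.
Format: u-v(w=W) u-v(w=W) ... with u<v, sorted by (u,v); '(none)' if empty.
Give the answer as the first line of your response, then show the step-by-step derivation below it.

0-1(w=2) 1-4(w=2) 2-3(w=4)

step 1: add edge 0-1 (w=2); MST = {0-1(w=2)}
step 2: add edge 1-4 (w=2); MST = {0-1(w=2) 1-4(w=2)}
step 3: add edge 2-3 (w=4); MST = {0-1(w=2) 1-4(w=2) 2-3(w=4)}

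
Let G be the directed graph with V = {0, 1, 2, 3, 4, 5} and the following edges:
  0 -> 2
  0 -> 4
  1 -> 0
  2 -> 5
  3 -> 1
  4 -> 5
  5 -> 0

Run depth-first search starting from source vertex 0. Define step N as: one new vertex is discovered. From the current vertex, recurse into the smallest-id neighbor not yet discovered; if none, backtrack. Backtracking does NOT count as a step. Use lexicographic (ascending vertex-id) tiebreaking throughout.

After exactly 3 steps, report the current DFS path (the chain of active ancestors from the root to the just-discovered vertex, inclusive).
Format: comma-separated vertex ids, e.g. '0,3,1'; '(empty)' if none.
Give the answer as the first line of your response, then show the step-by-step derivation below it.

0,2,5

step 1: discover 0; path=0; order=0
step 2: discover 2; path=0>2; order=0,2
step 3: discover 5; path=0>2>5; order=0,2,5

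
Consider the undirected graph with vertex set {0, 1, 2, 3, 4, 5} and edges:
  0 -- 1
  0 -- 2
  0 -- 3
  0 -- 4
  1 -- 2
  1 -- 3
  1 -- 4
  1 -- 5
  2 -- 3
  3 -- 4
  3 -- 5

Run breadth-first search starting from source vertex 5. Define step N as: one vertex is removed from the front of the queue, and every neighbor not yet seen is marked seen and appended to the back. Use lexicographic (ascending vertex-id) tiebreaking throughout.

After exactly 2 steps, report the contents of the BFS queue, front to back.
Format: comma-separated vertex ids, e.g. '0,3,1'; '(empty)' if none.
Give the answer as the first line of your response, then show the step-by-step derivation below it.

3,0,2,4

step 1: dequeue 5; queue=[1,3]; order=5
step 2: dequeue 1; queue=[3,0,2,4]; order=5,1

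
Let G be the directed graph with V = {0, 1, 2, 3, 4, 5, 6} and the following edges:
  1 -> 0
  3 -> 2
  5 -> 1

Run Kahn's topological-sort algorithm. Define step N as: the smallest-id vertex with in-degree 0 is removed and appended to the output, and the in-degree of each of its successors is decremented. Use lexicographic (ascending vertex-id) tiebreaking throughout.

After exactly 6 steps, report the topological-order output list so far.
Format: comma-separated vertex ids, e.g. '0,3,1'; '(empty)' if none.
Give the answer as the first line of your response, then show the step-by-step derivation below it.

3,2,4,5,1,0

step 1: output 3; order=[3]; indeg=(1,1,0,0,0,0,0)
step 2: output 2; order=[3,2]; indeg=(1,1,0,0,0,0,0)
step 3: output 4; order=[3,2,4]; indeg=(1,1,0,0,0,0,0)
step 4: output 5; order=[3,2,4,5]; indeg=(1,0,0,0,0,0,0)
step 5: output 1; order=[3,2,4,5,1]; indeg=(0,0,0,0,0,0,0)
step 6: output 0; order=[3,2,4,5,1,0]; indeg=(0,0,0,0,0,0,0)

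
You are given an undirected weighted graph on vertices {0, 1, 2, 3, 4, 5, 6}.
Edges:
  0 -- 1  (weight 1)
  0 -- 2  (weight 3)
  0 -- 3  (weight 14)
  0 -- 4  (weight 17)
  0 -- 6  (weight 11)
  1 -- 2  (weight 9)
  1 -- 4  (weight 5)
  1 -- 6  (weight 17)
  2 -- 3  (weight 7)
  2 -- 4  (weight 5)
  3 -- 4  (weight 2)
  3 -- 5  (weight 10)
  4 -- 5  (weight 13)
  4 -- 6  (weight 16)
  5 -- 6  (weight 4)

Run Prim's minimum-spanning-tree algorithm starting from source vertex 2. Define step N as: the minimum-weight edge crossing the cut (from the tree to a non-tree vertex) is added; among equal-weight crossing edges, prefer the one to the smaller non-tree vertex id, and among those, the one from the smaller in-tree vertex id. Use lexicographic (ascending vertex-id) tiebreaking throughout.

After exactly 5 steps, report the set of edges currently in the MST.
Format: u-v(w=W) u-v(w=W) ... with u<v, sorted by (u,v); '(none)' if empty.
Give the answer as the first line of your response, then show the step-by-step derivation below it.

0-1(w=1) 0-2(w=3) 1-4(w=5) 3-4(w=2) 3-5(w=10)

step 1: add edge 0-2 (w=3); MST = {0-2(w=3)}
step 2: add edge 0-1 (w=1); MST = {0-1(w=1) 0-2(w=3)}
step 3: add edge 1-4 (w=5); MST = {0-1(w=1) 0-2(w=3) 1-4(w=5)}
step 4: add edge 3-4 (w=2); MST = {0-1(w=1) 0-2(w=3) 1-4(w=5) 3-4(w=2)}
step 5: add edge 3-5 (w=10); MST = {0-1(w=1) 0-2(w=3) 1-4(w=5) 3-4(w=2) 3-5(w=10)}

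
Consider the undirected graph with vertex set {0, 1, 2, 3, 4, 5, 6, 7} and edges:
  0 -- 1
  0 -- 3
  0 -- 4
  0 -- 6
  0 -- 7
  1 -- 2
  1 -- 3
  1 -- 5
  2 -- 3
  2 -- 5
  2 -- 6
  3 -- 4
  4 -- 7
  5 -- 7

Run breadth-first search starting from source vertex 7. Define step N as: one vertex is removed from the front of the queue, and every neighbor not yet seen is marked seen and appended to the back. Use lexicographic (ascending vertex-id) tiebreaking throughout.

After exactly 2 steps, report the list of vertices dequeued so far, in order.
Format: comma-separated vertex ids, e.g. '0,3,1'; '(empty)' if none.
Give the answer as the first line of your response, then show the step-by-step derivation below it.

7,0

step 1: dequeue 7; queue=[0,4,5]; order=7
step 2: dequeue 0; queue=[4,5,1,3,6]; order=7,0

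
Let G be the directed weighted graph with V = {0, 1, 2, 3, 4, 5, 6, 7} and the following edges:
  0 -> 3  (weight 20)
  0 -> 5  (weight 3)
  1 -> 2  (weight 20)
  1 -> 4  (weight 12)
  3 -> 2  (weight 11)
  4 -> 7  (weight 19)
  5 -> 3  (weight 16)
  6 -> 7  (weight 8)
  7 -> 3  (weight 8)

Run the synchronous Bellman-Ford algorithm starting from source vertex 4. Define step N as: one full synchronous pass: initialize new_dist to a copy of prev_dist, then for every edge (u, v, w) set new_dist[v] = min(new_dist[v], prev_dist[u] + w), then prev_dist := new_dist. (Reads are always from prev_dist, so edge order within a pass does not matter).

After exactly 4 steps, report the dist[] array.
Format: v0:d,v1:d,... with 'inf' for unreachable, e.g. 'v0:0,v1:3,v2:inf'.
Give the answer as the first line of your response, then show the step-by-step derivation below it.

v0:inf,v1:inf,v2:38,v3:27,v4:0,v5:inf,v6:inf,v7:19

step 1: dist = v0:inf,v1:inf,v2:inf,v3:inf,v4:0,v5:inf,v6:inf,v7:19
step 2: dist = v0:inf,v1:inf,v2:inf,v3:27,v4:0,v5:inf,v6:inf,v7:19
step 3: dist = v0:inf,v1:inf,v2:38,v3:27,v4:0,v5:inf,v6:inf,v7:19
step 4: dist = v0:inf,v1:inf,v2:38,v3:27,v4:0,v5:inf,v6:inf,v7:19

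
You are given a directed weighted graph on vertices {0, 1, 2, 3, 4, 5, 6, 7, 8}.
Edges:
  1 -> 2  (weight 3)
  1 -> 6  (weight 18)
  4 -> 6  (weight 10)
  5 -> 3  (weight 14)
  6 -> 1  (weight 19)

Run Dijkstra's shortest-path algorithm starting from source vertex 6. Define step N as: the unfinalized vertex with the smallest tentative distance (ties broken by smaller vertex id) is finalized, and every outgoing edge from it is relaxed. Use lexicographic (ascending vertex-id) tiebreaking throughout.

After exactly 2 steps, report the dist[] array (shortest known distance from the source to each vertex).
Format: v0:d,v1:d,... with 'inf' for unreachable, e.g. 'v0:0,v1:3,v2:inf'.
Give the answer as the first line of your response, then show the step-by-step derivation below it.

v0:inf,v1:19,v2:22,v3:inf,v4:inf,v5:inf,v6:0,v7:inf,v8:inf

step 1: dist = v0:inf,v1:19,v2:inf,v3:inf,v4:inf,v5:inf,v6:0,v7:inf,v8:inf
step 2: dist = v0:inf,v1:19,v2:22,v3:inf,v4:inf,v5:inf,v6:0,v7:inf,v8:inf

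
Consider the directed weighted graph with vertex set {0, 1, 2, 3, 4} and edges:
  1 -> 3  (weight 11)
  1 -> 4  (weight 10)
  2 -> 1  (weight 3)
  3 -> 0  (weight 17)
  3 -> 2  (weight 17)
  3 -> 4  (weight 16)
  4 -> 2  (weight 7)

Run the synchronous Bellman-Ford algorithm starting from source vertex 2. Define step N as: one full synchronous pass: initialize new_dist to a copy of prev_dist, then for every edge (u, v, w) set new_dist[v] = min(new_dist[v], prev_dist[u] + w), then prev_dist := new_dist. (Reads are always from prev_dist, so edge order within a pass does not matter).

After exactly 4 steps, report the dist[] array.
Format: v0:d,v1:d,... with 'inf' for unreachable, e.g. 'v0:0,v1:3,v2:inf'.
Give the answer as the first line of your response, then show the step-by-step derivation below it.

v0:31,v1:3,v2:0,v3:14,v4:13

step 1: dist = v0:inf,v1:3,v2:0,v3:inf,v4:inf
step 2: dist = v0:inf,v1:3,v2:0,v3:14,v4:13
step 3: dist = v0:31,v1:3,v2:0,v3:14,v4:13
step 4: dist = v0:31,v1:3,v2:0,v3:14,v4:13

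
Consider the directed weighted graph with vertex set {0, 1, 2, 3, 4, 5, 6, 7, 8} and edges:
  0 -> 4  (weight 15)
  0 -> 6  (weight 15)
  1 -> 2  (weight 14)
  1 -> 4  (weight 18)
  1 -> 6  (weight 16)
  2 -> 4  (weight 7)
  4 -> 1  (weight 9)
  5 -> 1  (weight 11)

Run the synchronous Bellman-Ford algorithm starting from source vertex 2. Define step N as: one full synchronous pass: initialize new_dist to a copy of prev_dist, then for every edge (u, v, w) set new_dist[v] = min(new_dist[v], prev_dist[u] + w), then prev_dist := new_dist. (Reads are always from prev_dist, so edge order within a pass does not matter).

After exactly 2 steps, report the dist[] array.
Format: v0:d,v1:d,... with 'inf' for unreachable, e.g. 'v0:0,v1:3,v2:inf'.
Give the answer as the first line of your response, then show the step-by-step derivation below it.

v0:inf,v1:16,v2:0,v3:inf,v4:7,v5:inf,v6:inf,v7:inf,v8:inf

step 1: dist = v0:inf,v1:inf,v2:0,v3:inf,v4:7,v5:inf,v6:inf,v7:inf,v8:inf
step 2: dist = v0:inf,v1:16,v2:0,v3:inf,v4:7,v5:inf,v6:inf,v7:inf,v8:inf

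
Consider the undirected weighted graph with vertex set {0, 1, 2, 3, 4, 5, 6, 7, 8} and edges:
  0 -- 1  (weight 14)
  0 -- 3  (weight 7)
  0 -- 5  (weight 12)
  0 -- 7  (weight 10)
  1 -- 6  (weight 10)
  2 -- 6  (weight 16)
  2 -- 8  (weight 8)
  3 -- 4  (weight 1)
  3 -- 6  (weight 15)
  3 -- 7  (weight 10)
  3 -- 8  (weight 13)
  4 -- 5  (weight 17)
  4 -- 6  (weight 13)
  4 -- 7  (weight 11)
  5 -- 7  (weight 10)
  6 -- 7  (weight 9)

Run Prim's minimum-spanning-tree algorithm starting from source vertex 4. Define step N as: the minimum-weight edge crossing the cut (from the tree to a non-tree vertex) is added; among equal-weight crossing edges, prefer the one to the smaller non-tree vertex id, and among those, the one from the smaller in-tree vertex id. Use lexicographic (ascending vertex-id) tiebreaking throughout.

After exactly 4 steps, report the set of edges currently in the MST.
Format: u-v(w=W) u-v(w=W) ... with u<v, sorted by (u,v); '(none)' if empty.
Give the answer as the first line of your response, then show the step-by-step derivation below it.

0-3(w=7) 0-7(w=10) 3-4(w=1) 6-7(w=9)

step 1: add edge 3-4 (w=1); MST = {3-4(w=1)}
step 2: add edge 0-3 (w=7); MST = {0-3(w=7) 3-4(w=1)}
step 3: add edge 0-7 (w=10); MST = {0-3(w=7) 0-7(w=10) 3-4(w=1)}
step 4: add edge 6-7 (w=9); MST = {0-3(w=7) 0-7(w=10) 3-4(w=1) 6-7(w=9)}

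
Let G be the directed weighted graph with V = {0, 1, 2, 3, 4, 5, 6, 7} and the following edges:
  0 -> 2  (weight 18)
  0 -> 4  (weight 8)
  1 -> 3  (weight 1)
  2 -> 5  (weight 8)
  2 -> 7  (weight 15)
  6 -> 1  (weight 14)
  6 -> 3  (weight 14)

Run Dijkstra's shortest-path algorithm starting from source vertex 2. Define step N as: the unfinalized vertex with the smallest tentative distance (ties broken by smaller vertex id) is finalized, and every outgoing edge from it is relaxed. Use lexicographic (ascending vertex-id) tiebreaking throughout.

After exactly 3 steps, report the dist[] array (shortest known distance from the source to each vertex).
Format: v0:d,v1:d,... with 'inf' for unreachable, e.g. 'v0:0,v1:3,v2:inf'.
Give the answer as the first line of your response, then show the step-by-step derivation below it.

v0:inf,v1:inf,v2:0,v3:inf,v4:inf,v5:8,v6:inf,v7:15

step 1: dist = v0:inf,v1:inf,v2:0,v3:inf,v4:inf,v5:8,v6:inf,v7:15
step 2: dist = v0:inf,v1:inf,v2:0,v3:inf,v4:inf,v5:8,v6:inf,v7:15
step 3: dist = v0:inf,v1:inf,v2:0,v3:inf,v4:inf,v5:8,v6:inf,v7:15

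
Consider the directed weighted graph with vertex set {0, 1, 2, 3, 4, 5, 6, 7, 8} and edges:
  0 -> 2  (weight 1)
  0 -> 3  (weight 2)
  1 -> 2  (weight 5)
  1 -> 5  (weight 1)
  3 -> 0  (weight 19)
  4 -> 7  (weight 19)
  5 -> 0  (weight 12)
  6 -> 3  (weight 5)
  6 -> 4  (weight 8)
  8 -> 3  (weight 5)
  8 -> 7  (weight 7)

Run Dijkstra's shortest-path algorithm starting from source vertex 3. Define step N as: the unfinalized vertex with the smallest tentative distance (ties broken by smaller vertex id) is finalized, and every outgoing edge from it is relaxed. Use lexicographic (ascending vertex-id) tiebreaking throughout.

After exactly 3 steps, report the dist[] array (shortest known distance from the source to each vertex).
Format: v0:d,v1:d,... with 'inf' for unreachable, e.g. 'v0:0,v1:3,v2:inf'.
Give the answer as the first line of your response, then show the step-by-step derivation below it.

v0:19,v1:inf,v2:20,v3:0,v4:inf,v5:inf,v6:inf,v7:inf,v8:inf

step 1: dist = v0:19,v1:inf,v2:inf,v3:0,v4:inf,v5:inf,v6:inf,v7:inf,v8:inf
step 2: dist = v0:19,v1:inf,v2:20,v3:0,v4:inf,v5:inf,v6:inf,v7:inf,v8:inf
step 3: dist = v0:19,v1:inf,v2:20,v3:0,v4:inf,v5:inf,v6:inf,v7:inf,v8:inf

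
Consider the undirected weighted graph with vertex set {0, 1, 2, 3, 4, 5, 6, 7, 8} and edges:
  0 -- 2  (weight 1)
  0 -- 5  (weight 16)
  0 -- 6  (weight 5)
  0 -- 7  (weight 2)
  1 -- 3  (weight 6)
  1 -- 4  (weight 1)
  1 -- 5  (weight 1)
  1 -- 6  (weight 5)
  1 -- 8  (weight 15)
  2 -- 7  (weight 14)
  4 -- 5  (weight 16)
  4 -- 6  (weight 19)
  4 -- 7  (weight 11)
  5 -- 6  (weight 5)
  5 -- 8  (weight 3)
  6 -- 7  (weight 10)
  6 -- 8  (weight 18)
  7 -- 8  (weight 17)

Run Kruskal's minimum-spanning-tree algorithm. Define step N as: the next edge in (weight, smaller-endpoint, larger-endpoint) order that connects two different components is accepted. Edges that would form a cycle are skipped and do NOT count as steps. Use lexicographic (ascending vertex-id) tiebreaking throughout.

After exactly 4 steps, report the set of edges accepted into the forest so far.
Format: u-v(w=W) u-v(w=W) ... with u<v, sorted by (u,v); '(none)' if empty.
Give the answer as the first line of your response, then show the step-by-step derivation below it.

0-2(w=1) 0-7(w=2) 1-4(w=1) 1-5(w=1)

step 1: add edge 0-2 (w=1); MST = {0-2(w=1)}
step 2: add edge 1-4 (w=1); MST = {0-2(w=1) 1-4(w=1)}
step 3: add edge 1-5 (w=1); MST = {0-2(w=1) 1-4(w=1) 1-5(w=1)}
step 4: add edge 0-7 (w=2); MST = {0-2(w=1) 0-7(w=2) 1-4(w=1) 1-5(w=1)}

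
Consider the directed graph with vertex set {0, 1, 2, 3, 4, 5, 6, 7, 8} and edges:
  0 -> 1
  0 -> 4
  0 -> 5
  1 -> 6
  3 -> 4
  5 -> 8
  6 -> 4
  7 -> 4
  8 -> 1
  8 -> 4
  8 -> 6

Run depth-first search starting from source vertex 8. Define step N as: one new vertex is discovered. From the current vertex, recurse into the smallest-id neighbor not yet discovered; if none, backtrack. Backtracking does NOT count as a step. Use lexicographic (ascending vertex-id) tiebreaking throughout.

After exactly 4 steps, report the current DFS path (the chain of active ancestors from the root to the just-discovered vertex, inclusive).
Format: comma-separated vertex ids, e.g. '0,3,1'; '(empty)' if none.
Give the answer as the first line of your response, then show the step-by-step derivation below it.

8,1,6,4

step 1: discover 8; path=8; order=8
step 2: discover 1; path=8>1; order=8,1
step 3: discover 6; path=8>1>6; order=8,1,6
step 4: discover 4; path=8>1>6>4; order=8,1,6,4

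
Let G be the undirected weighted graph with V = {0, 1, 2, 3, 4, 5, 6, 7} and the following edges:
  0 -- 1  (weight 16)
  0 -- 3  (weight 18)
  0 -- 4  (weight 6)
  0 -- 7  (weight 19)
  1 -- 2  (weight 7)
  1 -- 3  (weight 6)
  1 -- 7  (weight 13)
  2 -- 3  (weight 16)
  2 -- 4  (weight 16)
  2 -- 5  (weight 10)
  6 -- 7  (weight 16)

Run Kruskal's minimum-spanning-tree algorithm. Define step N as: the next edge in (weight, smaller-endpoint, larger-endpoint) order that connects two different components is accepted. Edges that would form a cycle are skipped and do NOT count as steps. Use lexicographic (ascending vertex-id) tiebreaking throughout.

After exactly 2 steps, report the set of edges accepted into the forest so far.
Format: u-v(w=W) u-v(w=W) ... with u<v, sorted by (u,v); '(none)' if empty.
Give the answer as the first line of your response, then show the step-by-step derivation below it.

0-4(w=6) 1-3(w=6)

step 1: add edge 0-4 (w=6); MST = {0-4(w=6)}
step 2: add edge 1-3 (w=6); MST = {0-4(w=6) 1-3(w=6)}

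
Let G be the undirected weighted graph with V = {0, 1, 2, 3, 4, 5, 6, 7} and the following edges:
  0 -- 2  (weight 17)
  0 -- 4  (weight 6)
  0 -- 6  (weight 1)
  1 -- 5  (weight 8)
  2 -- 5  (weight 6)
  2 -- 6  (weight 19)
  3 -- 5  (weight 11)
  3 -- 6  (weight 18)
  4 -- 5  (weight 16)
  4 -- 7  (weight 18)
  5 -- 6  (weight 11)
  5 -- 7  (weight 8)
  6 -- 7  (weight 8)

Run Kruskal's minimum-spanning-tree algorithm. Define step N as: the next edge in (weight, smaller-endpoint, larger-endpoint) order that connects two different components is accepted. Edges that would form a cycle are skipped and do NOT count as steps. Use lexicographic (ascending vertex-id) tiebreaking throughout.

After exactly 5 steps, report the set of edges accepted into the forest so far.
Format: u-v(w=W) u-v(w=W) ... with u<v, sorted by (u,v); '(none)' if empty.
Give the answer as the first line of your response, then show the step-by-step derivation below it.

0-4(w=6) 0-6(w=1) 1-5(w=8) 2-5(w=6) 5-7(w=8)

step 1: add edge 0-6 (w=1); MST = {0-6(w=1)}
step 2: add edge 0-4 (w=6); MST = {0-4(w=6) 0-6(w=1)}
step 3: add edge 2-5 (w=6); MST = {0-4(w=6) 0-6(w=1) 2-5(w=6)}
step 4: add edge 1-5 (w=8); MST = {0-4(w=6) 0-6(w=1) 1-5(w=8) 2-5(w=6)}
step 5: add edge 5-7 (w=8); MST = {0-4(w=6) 0-6(w=1) 1-5(w=8) 2-5(w=6) 5-7(w=8)}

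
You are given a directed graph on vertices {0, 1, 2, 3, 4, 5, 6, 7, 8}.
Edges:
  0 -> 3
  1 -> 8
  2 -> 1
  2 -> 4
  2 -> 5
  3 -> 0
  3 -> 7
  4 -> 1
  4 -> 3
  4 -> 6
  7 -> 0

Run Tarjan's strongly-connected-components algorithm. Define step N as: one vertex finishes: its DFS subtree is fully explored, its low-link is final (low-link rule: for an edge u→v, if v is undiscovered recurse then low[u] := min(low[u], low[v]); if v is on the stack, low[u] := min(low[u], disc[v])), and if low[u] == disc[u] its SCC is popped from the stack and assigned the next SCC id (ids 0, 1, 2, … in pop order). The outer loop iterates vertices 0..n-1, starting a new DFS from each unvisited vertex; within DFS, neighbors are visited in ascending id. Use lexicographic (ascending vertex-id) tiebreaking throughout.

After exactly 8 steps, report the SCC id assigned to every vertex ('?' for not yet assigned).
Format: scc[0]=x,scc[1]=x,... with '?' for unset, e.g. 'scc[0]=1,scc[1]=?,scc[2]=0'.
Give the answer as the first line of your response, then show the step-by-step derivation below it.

scc[0]=0,scc[1]=2,scc[2]=?,scc[3]=0,scc[4]=4,scc[5]=5,scc[6]=3,scc[7]=0,scc[8]=1

step 1: low=(low[0]=0,low[1]=?,low[2]=?,low[3]=0,low[4]=?,low[5]=?,low[6]=?,low[7]=0,low[8]=?); scc=(scc[0]=?,scc[1]=?,scc[2]=?,scc[3]=?,scc[4]=?,scc[5]=?,scc[6]=?,scc[7]=?,scc[8]=?)
step 2: low=(low[0]=0,low[1]=?,low[2]=?,low[3]=0,low[4]=?,low[5]=?,low[6]=?,low[7]=0,low[8]=?); scc=(scc[0]=?,scc[1]=?,scc[2]=?,scc[3]=?,scc[4]=?,scc[5]=?,scc[6]=?,scc[7]=?,scc[8]=?)
step 3: low=(low[0]=0,low[1]=?,low[2]=?,low[3]=0,low[4]=?,low[5]=?,low[6]=?,low[7]=0,low[8]=?); scc=(scc[0]=0,scc[1]=?,scc[2]=?,scc[3]=0,scc[4]=?,scc[5]=?,scc[6]=?,scc[7]=0,scc[8]=?)
step 4: low=(low[0]=0,low[1]=3,low[2]=?,low[3]=0,low[4]=?,low[5]=?,low[6]=?,low[7]=0,low[8]=4); scc=(scc[0]=0,scc[1]=?,scc[2]=?,scc[3]=0,scc[4]=?,scc[5]=?,scc[6]=?,scc[7]=0,scc[8]=1)
step 5: low=(low[0]=0,low[1]=3,low[2]=?,low[3]=0,low[4]=?,low[5]=?,low[6]=?,low[7]=0,low[8]=4); scc=(scc[0]=0,scc[1]=2,scc[2]=?,scc[3]=0,scc[4]=?,scc[5]=?,scc[6]=?,scc[7]=0,scc[8]=1)
step 6: low=(low[0]=0,low[1]=3,low[2]=5,low[3]=0,low[4]=6,low[5]=?,low[6]=7,low[7]=0,low[8]=4); scc=(scc[0]=0,scc[1]=2,scc[2]=?,scc[3]=0,scc[4]=?,scc[5]=?,scc[6]=3,scc[7]=0,scc[8]=1)
step 7: low=(low[0]=0,low[1]=3,low[2]=5,low[3]=0,low[4]=6,low[5]=?,low[6]=7,low[7]=0,low[8]=4); scc=(scc[0]=0,scc[1]=2,scc[2]=?,scc[3]=0,scc[4]=4,scc[5]=?,scc[6]=3,scc[7]=0,scc[8]=1)
step 8: low=(low[0]=0,low[1]=3,low[2]=5,low[3]=0,low[4]=6,low[5]=8,low[6]=7,low[7]=0,low[8]=4); scc=(scc[0]=0,scc[1]=2,scc[2]=?,scc[3]=0,scc[4]=4,scc[5]=5,scc[6]=3,scc[7]=0,scc[8]=1)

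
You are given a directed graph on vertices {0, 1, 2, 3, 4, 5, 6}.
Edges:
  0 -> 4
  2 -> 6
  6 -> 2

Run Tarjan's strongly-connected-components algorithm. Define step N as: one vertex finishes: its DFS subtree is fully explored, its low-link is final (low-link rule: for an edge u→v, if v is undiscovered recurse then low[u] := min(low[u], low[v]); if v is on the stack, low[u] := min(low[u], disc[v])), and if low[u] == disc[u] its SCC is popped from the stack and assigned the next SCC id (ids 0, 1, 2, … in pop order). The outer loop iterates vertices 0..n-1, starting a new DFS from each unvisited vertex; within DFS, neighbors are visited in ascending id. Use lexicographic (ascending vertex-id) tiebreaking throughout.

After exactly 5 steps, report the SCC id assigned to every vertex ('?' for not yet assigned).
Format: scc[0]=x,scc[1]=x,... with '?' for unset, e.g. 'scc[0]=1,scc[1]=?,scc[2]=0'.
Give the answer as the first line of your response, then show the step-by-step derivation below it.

scc[0]=1,scc[1]=2,scc[2]=3,scc[3]=?,scc[4]=0,scc[5]=?,scc[6]=3

step 1: low=(low[0]=0,low[1]=?,low[2]=?,low[3]=?,low[4]=1,low[5]=?,low[6]=?); scc=(scc[0]=?,scc[1]=?,scc[2]=?,scc[3]=?,scc[4]=0,scc[5]=?,scc[6]=?)
step 2: low=(low[0]=0,low[1]=?,low[2]=?,low[3]=?,low[4]=1,low[5]=?,low[6]=?); scc=(scc[0]=1,scc[1]=?,scc[2]=?,scc[3]=?,scc[4]=0,scc[5]=?,scc[6]=?)
step 3: low=(low[0]=0,low[1]=2,low[2]=?,low[3]=?,low[4]=1,low[5]=?,low[6]=?); scc=(scc[0]=1,scc[1]=2,scc[2]=?,scc[3]=?,scc[4]=0,scc[5]=?,scc[6]=?)
step 4: low=(low[0]=0,low[1]=2,low[2]=3,low[3]=?,low[4]=1,low[5]=?,low[6]=3); scc=(scc[0]=1,scc[1]=2,scc[2]=?,scc[3]=?,scc[4]=0,scc[5]=?,scc[6]=?)
step 5: low=(low[0]=0,low[1]=2,low[2]=3,low[3]=?,low[4]=1,low[5]=?,low[6]=3); scc=(scc[0]=1,scc[1]=2,scc[2]=3,scc[3]=?,scc[4]=0,scc[5]=?,scc[6]=3)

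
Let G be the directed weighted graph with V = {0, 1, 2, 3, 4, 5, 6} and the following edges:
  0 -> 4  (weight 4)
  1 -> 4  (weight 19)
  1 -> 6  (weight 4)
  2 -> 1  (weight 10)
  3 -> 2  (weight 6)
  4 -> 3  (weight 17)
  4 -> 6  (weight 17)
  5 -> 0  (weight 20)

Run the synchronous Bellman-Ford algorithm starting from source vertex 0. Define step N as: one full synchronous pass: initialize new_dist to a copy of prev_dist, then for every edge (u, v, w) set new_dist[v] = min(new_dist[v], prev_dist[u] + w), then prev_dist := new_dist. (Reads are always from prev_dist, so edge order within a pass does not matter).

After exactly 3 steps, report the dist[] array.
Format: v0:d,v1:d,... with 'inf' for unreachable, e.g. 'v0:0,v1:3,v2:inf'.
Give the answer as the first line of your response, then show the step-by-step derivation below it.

v0:0,v1:inf,v2:27,v3:21,v4:4,v5:inf,v6:21

step 1: dist = v0:0,v1:inf,v2:inf,v3:inf,v4:4,v5:inf,v6:inf
step 2: dist = v0:0,v1:inf,v2:inf,v3:21,v4:4,v5:inf,v6:21
step 3: dist = v0:0,v1:inf,v2:27,v3:21,v4:4,v5:inf,v6:21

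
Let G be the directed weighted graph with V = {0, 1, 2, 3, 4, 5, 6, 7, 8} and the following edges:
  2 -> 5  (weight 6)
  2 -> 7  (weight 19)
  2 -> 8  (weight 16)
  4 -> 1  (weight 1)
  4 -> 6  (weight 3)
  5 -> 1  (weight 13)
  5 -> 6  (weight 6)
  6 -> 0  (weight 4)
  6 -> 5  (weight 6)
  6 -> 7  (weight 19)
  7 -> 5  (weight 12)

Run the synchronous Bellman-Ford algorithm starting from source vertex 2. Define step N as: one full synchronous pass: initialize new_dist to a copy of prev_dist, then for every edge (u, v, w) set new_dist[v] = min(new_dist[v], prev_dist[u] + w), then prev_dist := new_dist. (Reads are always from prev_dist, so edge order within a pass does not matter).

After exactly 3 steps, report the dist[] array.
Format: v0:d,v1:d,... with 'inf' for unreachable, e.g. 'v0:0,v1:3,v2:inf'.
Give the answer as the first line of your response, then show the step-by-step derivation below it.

v0:16,v1:19,v2:0,v3:inf,v4:inf,v5:6,v6:12,v7:19,v8:16

step 1: dist = v0:inf,v1:inf,v2:0,v3:inf,v4:inf,v5:6,v6:inf,v7:19,v8:16
step 2: dist = v0:inf,v1:19,v2:0,v3:inf,v4:inf,v5:6,v6:12,v7:19,v8:16
step 3: dist = v0:16,v1:19,v2:0,v3:inf,v4:inf,v5:6,v6:12,v7:19,v8:16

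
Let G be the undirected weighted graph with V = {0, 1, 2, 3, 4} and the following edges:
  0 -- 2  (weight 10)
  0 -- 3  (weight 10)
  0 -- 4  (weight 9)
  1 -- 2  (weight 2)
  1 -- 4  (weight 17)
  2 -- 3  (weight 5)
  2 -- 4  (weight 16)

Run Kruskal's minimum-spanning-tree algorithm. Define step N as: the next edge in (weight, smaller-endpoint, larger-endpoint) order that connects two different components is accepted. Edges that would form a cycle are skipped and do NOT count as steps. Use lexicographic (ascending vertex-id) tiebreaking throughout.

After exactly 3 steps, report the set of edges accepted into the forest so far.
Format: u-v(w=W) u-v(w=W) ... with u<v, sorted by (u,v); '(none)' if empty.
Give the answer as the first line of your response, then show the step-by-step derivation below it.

0-4(w=9) 1-2(w=2) 2-3(w=5)

step 1: add edge 1-2 (w=2); MST = {1-2(w=2)}
step 2: add edge 2-3 (w=5); MST = {1-2(w=2) 2-3(w=5)}
step 3: add edge 0-4 (w=9); MST = {0-4(w=9) 1-2(w=2) 2-3(w=5)}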